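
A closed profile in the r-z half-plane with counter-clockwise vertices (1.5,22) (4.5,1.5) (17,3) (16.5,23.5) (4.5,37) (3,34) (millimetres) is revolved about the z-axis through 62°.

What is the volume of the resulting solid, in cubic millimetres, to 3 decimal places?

Profile (r,z), 6 vertices: (1.5,22) (4.5,1.5) (17,3) (16.5,23.5) (4.5,37) (3,34)
edge 0: (1.5,22)→(4.5,1.5)  cross = 1.5·1.5 − 4.5·22 = -96.7500; (r_i+r_j)·cross = 6·-96.7500 = -580.5000
edge 1: (4.5,1.5)→(17,3)  cross = 4.5·3 − 17·1.5 = -12.0000; (r_i+r_j)·cross = 21.5·-12.0000 = -258.0000
edge 2: (17,3)→(16.5,23.5)  cross = 17·23.5 − 16.5·3 = 350.0000; (r_i+r_j)·cross = 33.5·350.0000 = 11725.0000
edge 3: (16.5,23.5)→(4.5,37)  cross = 16.5·37 − 4.5·23.5 = 504.7500; (r_i+r_j)·cross = 21·504.7500 = 10599.7500
edge 4: (4.5,37)→(3,34)  cross = 4.5·34 − 3·37 = 42.0000; (r_i+r_j)·cross = 7.5·42.0000 = 315.0000
edge 5: (3,34)→(1.5,22)  cross = 3·22 − 1.5·34 = 15.0000; (r_i+r_j)·cross = 4.5·15.0000 = 67.5000
Σcross = 803.0000 → A = |Σcross|/2 = 401.5000 mm²
Σ(r_i+r_j)·cross = 21868.7500 → first moment M = |Σ|/6 = 3644.7917
R_c = M/A = 3644.7917/401.5000 = 9.0779 mm
θ = 62° = 1.082104 rad
V = θ·R_c·A = 1.082104·9.0779·401.5000 = 3944.044 mm³

Volume = 3944.044 mm³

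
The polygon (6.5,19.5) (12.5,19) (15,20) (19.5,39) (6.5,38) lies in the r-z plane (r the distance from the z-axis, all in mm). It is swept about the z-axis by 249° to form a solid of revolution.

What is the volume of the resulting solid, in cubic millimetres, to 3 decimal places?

Volume = 10569.155 mm³

Profile (r,z), 5 vertices: (6.5,19.5) (12.5,19) (15,20) (19.5,39) (6.5,38)
edge 0: (6.5,19.5)→(12.5,19)  cross = 6.5·19 − 12.5·19.5 = -120.2500; (r_i+r_j)·cross = 19·-120.2500 = -2284.7500
edge 1: (12.5,19)→(15,20)  cross = 12.5·20 − 15·19 = -35.0000; (r_i+r_j)·cross = 27.5·-35.0000 = -962.5000
edge 2: (15,20)→(19.5,39)  cross = 15·39 − 19.5·20 = 195.0000; (r_i+r_j)·cross = 34.5·195.0000 = 6727.5000
edge 3: (19.5,39)→(6.5,38)  cross = 19.5·38 − 6.5·39 = 487.5000; (r_i+r_j)·cross = 26·487.5000 = 12675.0000
edge 4: (6.5,38)→(6.5,19.5)  cross = 6.5·19.5 − 6.5·38 = -120.2500; (r_i+r_j)·cross = 13·-120.2500 = -1563.2500
Σcross = 407.0000 → A = |Σcross|/2 = 203.5000 mm²
Σ(r_i+r_j)·cross = 14592.0000 → first moment M = |Σ|/6 = 2432.0000
R_c = M/A = 2432.0000/203.5000 = 11.9509 mm
θ = 249° = 4.345870 rad
V = θ·R_c·A = 4.345870·11.9509·203.5000 = 10569.155 mm³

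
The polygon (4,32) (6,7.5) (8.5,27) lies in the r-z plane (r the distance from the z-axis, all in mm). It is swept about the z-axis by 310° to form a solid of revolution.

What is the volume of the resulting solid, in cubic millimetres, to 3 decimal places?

Profile (r,z), 3 vertices: (4,32) (6,7.5) (8.5,27)
edge 0: (4,32)→(6,7.5)  cross = 4·7.5 − 6·32 = -162.0000; (r_i+r_j)·cross = 10·-162.0000 = -1620.0000
edge 1: (6,7.5)→(8.5,27)  cross = 6·27 − 8.5·7.5 = 98.2500; (r_i+r_j)·cross = 14.5·98.2500 = 1424.6250
edge 2: (8.5,27)→(4,32)  cross = 8.5·32 − 4·27 = 164.0000; (r_i+r_j)·cross = 12.5·164.0000 = 2050.0000
Σcross = 100.2500 → A = |Σcross|/2 = 50.1250 mm²
Σ(r_i+r_j)·cross = 1854.6250 → first moment M = |Σ|/6 = 309.1042
R_c = M/A = 309.1042/50.1250 = 6.1667 mm
θ = 310° = 5.410521 rad
V = θ·R_c·A = 5.410521·6.1667·50.1250 = 1672.414 mm³

Volume = 1672.414 mm³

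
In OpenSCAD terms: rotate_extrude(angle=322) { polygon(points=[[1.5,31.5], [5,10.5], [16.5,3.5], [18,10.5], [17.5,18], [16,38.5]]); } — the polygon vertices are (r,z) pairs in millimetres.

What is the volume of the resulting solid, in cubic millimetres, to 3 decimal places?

Profile (r,z), 6 vertices: (1.5,31.5) (5,10.5) (16.5,3.5) (18,10.5) (17.5,18) (16,38.5)
edge 0: (1.5,31.5)→(5,10.5)  cross = 1.5·10.5 − 5·31.5 = -141.7500; (r_i+r_j)·cross = 6.5·-141.7500 = -921.3750
edge 1: (5,10.5)→(16.5,3.5)  cross = 5·3.5 − 16.5·10.5 = -155.7500; (r_i+r_j)·cross = 21.5·-155.7500 = -3348.6250
edge 2: (16.5,3.5)→(18,10.5)  cross = 16.5·10.5 − 18·3.5 = 110.2500; (r_i+r_j)·cross = 34.5·110.2500 = 3803.6250
edge 3: (18,10.5)→(17.5,18)  cross = 18·18 − 17.5·10.5 = 140.2500; (r_i+r_j)·cross = 35.5·140.2500 = 4978.8750
edge 4: (17.5,18)→(16,38.5)  cross = 17.5·38.5 − 16·18 = 385.7500; (r_i+r_j)·cross = 33.5·385.7500 = 12922.6250
edge 5: (16,38.5)→(1.5,31.5)  cross = 16·31.5 − 1.5·38.5 = 446.2500; (r_i+r_j)·cross = 17.5·446.2500 = 7809.3750
Σcross = 785.0000 → A = |Σcross|/2 = 392.5000 mm²
Σ(r_i+r_j)·cross = 25244.5000 → first moment M = |Σ|/6 = 4207.4167
R_c = M/A = 4207.4167/392.5000 = 10.7195 mm
θ = 322° = 5.619960 rad
V = θ·R_c·A = 5.619960·10.7195·392.5000 = 23645.514 mm³

Volume = 23645.514 mm³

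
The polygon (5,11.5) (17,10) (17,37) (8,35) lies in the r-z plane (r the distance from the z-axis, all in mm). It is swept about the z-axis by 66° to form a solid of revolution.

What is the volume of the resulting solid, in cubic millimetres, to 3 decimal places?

Profile (r,z), 4 vertices: (5,11.5) (17,10) (17,37) (8,35)
edge 0: (5,11.5)→(17,10)  cross = 5·10 − 17·11.5 = -145.5000; (r_i+r_j)·cross = 22·-145.5000 = -3201.0000
edge 1: (17,10)→(17,37)  cross = 17·37 − 17·10 = 459.0000; (r_i+r_j)·cross = 34·459.0000 = 15606.0000
edge 2: (17,37)→(8,35)  cross = 17·35 − 8·37 = 299.0000; (r_i+r_j)·cross = 25·299.0000 = 7475.0000
edge 3: (8,35)→(5,11.5)  cross = 8·11.5 − 5·35 = -83.0000; (r_i+r_j)·cross = 13·-83.0000 = -1079.0000
Σcross = 529.5000 → A = |Σcross|/2 = 264.7500 mm²
Σ(r_i+r_j)·cross = 18801.0000 → first moment M = |Σ|/6 = 3133.5000
R_c = M/A = 3133.5000/264.7500 = 11.8357 mm
θ = 66° = 1.151917 rad
V = θ·R_c·A = 1.151917·11.8357·264.7500 = 3609.533 mm³

Volume = 3609.533 mm³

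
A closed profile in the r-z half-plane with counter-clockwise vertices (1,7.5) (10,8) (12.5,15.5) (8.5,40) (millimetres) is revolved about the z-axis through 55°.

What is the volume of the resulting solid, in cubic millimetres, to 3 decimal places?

Profile (r,z), 4 vertices: (1,7.5) (10,8) (12.5,15.5) (8.5,40)
edge 0: (1,7.5)→(10,8)  cross = 1·8 − 10·7.5 = -67.0000; (r_i+r_j)·cross = 11·-67.0000 = -737.0000
edge 1: (10,8)→(12.5,15.5)  cross = 10·15.5 − 12.5·8 = 55.0000; (r_i+r_j)·cross = 22.5·55.0000 = 1237.5000
edge 2: (12.5,15.5)→(8.5,40)  cross = 12.5·40 − 8.5·15.5 = 368.2500; (r_i+r_j)·cross = 21·368.2500 = 7733.2500
edge 3: (8.5,40)→(1,7.5)  cross = 8.5·7.5 − 1·40 = 23.7500; (r_i+r_j)·cross = 9.5·23.7500 = 225.6250
Σcross = 380.0000 → A = |Σcross|/2 = 190.0000 mm²
Σ(r_i+r_j)·cross = 8459.3750 → first moment M = |Σ|/6 = 1409.8958
R_c = M/A = 1409.8958/190.0000 = 7.4205 mm
θ = 55° = 0.959931 rad
V = θ·R_c·A = 0.959931·7.4205·190.0000 = 1353.403 mm³

Volume = 1353.403 mm³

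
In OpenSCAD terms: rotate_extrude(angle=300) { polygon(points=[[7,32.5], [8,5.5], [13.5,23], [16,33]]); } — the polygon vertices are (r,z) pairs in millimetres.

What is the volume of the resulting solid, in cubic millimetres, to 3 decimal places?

Profile (r,z), 4 vertices: (7,32.5) (8,5.5) (13.5,23) (16,33)
edge 0: (7,32.5)→(8,5.5)  cross = 7·5.5 − 8·32.5 = -221.5000; (r_i+r_j)·cross = 15·-221.5000 = -3322.5000
edge 1: (8,5.5)→(13.5,23)  cross = 8·23 − 13.5·5.5 = 109.7500; (r_i+r_j)·cross = 21.5·109.7500 = 2359.6250
edge 2: (13.5,23)→(16,33)  cross = 13.5·33 − 16·23 = 77.5000; (r_i+r_j)·cross = 29.5·77.5000 = 2286.2500
edge 3: (16,33)→(7,32.5)  cross = 16·32.5 − 7·33 = 289.0000; (r_i+r_j)·cross = 23·289.0000 = 6647.0000
Σcross = 254.7500 → A = |Σcross|/2 = 127.3750 mm²
Σ(r_i+r_j)·cross = 7970.3750 → first moment M = |Σ|/6 = 1328.3958
R_c = M/A = 1328.3958/127.3750 = 10.4290 mm
θ = 300° = 5.235988 rad
V = θ·R_c·A = 5.235988·10.4290·127.3750 = 6955.464 mm³

Volume = 6955.464 mm³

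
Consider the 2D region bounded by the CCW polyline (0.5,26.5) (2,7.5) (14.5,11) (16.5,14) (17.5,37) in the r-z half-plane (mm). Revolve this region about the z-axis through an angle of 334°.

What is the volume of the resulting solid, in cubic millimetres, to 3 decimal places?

Profile (r,z), 5 vertices: (0.5,26.5) (2,7.5) (14.5,11) (16.5,14) (17.5,37)
edge 0: (0.5,26.5)→(2,7.5)  cross = 0.5·7.5 − 2·26.5 = -49.2500; (r_i+r_j)·cross = 2.5·-49.2500 = -123.1250
edge 1: (2,7.5)→(14.5,11)  cross = 2·11 − 14.5·7.5 = -86.7500; (r_i+r_j)·cross = 16.5·-86.7500 = -1431.3750
edge 2: (14.5,11)→(16.5,14)  cross = 14.5·14 − 16.5·11 = 21.5000; (r_i+r_j)·cross = 31·21.5000 = 666.5000
edge 3: (16.5,14)→(17.5,37)  cross = 16.5·37 − 17.5·14 = 365.5000; (r_i+r_j)·cross = 34·365.5000 = 12427.0000
edge 4: (17.5,37)→(0.5,26.5)  cross = 17.5·26.5 − 0.5·37 = 445.2500; (r_i+r_j)·cross = 18·445.2500 = 8014.5000
Σcross = 696.2500 → A = |Σcross|/2 = 348.1250 mm²
Σ(r_i+r_j)·cross = 19553.5000 → first moment M = |Σ|/6 = 3258.9167
R_c = M/A = 3258.9167/348.1250 = 9.3613 mm
θ = 334° = 5.829400 rad
V = θ·R_c·A = 5.829400·9.3613·348.1250 = 18997.528 mm³

Volume = 18997.528 mm³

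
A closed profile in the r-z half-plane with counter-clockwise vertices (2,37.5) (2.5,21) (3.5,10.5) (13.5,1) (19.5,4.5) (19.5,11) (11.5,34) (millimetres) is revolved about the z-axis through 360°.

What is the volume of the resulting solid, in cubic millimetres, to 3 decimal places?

Profile (r,z), 7 vertices: (2,37.5) (2.5,21) (3.5,10.5) (13.5,1) (19.5,4.5) (19.5,11) (11.5,34)
edge 0: (2,37.5)→(2.5,21)  cross = 2·21 − 2.5·37.5 = -51.7500; (r_i+r_j)·cross = 4.5·-51.7500 = -232.8750
edge 1: (2.5,21)→(3.5,10.5)  cross = 2.5·10.5 − 3.5·21 = -47.2500; (r_i+r_j)·cross = 6·-47.2500 = -283.5000
edge 2: (3.5,10.5)→(13.5,1)  cross = 3.5·1 − 13.5·10.5 = -138.2500; (r_i+r_j)·cross = 17·-138.2500 = -2350.2500
edge 3: (13.5,1)→(19.5,4.5)  cross = 13.5·4.5 − 19.5·1 = 41.2500; (r_i+r_j)·cross = 33·41.2500 = 1361.2500
edge 4: (19.5,4.5)→(19.5,11)  cross = 19.5·11 − 19.5·4.5 = 126.7500; (r_i+r_j)·cross = 39·126.7500 = 4943.2500
edge 5: (19.5,11)→(11.5,34)  cross = 19.5·34 − 11.5·11 = 536.5000; (r_i+r_j)·cross = 31·536.5000 = 16631.5000
edge 6: (11.5,34)→(2,37.5)  cross = 11.5·37.5 − 2·34 = 363.2500; (r_i+r_j)·cross = 13.5·363.2500 = 4903.8750
Σcross = 830.5000 → A = |Σcross|/2 = 415.2500 mm²
Σ(r_i+r_j)·cross = 24973.2500 → first moment M = |Σ|/6 = 4162.2083
R_c = M/A = 4162.2083/415.2500 = 10.0234 mm
θ = 360° = 6.283185 rad
V = θ·R_c·A = 6.283185·10.0234·415.2500 = 26151.926 mm³

Volume = 26151.926 mm³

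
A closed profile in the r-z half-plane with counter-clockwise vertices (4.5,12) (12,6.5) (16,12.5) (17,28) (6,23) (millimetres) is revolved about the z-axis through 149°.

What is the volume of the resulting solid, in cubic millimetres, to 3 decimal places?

Profile (r,z), 5 vertices: (4.5,12) (12,6.5) (16,12.5) (17,28) (6,23)
edge 0: (4.5,12)→(12,6.5)  cross = 4.5·6.5 − 12·12 = -114.7500; (r_i+r_j)·cross = 16.5·-114.7500 = -1893.3750
edge 1: (12,6.5)→(16,12.5)  cross = 12·12.5 − 16·6.5 = 46.0000; (r_i+r_j)·cross = 28·46.0000 = 1288.0000
edge 2: (16,12.5)→(17,28)  cross = 16·28 − 17·12.5 = 235.5000; (r_i+r_j)·cross = 33·235.5000 = 7771.5000
edge 3: (17,28)→(6,23)  cross = 17·23 − 6·28 = 223.0000; (r_i+r_j)·cross = 23·223.0000 = 5129.0000
edge 4: (6,23)→(4.5,12)  cross = 6·12 − 4.5·23 = -31.5000; (r_i+r_j)·cross = 10.5·-31.5000 = -330.7500
Σcross = 358.2500 → A = |Σcross|/2 = 179.1250 mm²
Σ(r_i+r_j)·cross = 11964.3750 → first moment M = |Σ|/6 = 1994.0625
R_c = M/A = 1994.0625/179.1250 = 11.1322 mm
θ = 149° = 2.600541 rad
V = θ·R_c·A = 2.600541·11.1322·179.1250 = 5185.640 mm³

Volume = 5185.640 mm³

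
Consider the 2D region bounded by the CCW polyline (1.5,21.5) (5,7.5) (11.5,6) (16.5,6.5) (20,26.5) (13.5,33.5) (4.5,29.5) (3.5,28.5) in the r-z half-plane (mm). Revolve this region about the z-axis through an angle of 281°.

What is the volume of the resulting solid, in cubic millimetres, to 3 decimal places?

Volume = 19829.819 mm³

Profile (r,z), 8 vertices: (1.5,21.5) (5,7.5) (11.5,6) (16.5,6.5) (20,26.5) (13.5,33.5) (4.5,29.5) (3.5,28.5)
edge 0: (1.5,21.5)→(5,7.5)  cross = 1.5·7.5 − 5·21.5 = -96.2500; (r_i+r_j)·cross = 6.5·-96.2500 = -625.6250
edge 1: (5,7.5)→(11.5,6)  cross = 5·6 − 11.5·7.5 = -56.2500; (r_i+r_j)·cross = 16.5·-56.2500 = -928.1250
edge 2: (11.5,6)→(16.5,6.5)  cross = 11.5·6.5 − 16.5·6 = -24.2500; (r_i+r_j)·cross = 28·-24.2500 = -679.0000
edge 3: (16.5,6.5)→(20,26.5)  cross = 16.5·26.5 − 20·6.5 = 307.2500; (r_i+r_j)·cross = 36.5·307.2500 = 11214.6250
edge 4: (20,26.5)→(13.5,33.5)  cross = 20·33.5 − 13.5·26.5 = 312.2500; (r_i+r_j)·cross = 33.5·312.2500 = 10460.3750
edge 5: (13.5,33.5)→(4.5,29.5)  cross = 13.5·29.5 − 4.5·33.5 = 247.5000; (r_i+r_j)·cross = 18·247.5000 = 4455.0000
edge 6: (4.5,29.5)→(3.5,28.5)  cross = 4.5·28.5 − 3.5·29.5 = 25.0000; (r_i+r_j)·cross = 8·25.0000 = 200.0000
edge 7: (3.5,28.5)→(1.5,21.5)  cross = 3.5·21.5 − 1.5·28.5 = 32.5000; (r_i+r_j)·cross = 5·32.5000 = 162.5000
Σcross = 747.7500 → A = |Σcross|/2 = 373.8750 mm²
Σ(r_i+r_j)·cross = 24259.7500 → first moment M = |Σ|/6 = 4043.2917
R_c = M/A = 4043.2917/373.8750 = 10.8146 mm
θ = 281° = 4.904375 rad
V = θ·R_c·A = 4.904375·10.8146·373.8750 = 19829.819 mm³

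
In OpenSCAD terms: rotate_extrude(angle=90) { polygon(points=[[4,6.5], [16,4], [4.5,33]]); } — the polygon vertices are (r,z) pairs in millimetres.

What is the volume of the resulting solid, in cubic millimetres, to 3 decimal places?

Profile (r,z), 3 vertices: (4,6.5) (16,4) (4.5,33)
edge 0: (4,6.5)→(16,4)  cross = 4·4 − 16·6.5 = -88.0000; (r_i+r_j)·cross = 20·-88.0000 = -1760.0000
edge 1: (16,4)→(4.5,33)  cross = 16·33 − 4.5·4 = 510.0000; (r_i+r_j)·cross = 20.5·510.0000 = 10455.0000
edge 2: (4.5,33)→(4,6.5)  cross = 4.5·6.5 − 4·33 = -102.7500; (r_i+r_j)·cross = 8.5·-102.7500 = -873.3750
Σcross = 319.2500 → A = |Σcross|/2 = 159.6250 mm²
Σ(r_i+r_j)·cross = 7821.6250 → first moment M = |Σ|/6 = 1303.6042
R_c = M/A = 1303.6042/159.6250 = 8.1667 mm
θ = 90° = 1.570796 rad
V = θ·R_c·A = 1.570796·8.1667·159.6250 = 2047.697 mm³

Volume = 2047.697 mm³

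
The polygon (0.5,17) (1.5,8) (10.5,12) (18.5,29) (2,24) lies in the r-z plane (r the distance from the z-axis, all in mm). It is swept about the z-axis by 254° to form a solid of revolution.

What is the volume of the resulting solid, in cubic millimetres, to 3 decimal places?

Profile (r,z), 5 vertices: (0.5,17) (1.5,8) (10.5,12) (18.5,29) (2,24)
edge 0: (0.5,17)→(1.5,8)  cross = 0.5·8 − 1.5·17 = -21.5000; (r_i+r_j)·cross = 2·-21.5000 = -43.0000
edge 1: (1.5,8)→(10.5,12)  cross = 1.5·12 − 10.5·8 = -66.0000; (r_i+r_j)·cross = 12·-66.0000 = -792.0000
edge 2: (10.5,12)→(18.5,29)  cross = 10.5·29 − 18.5·12 = 82.5000; (r_i+r_j)·cross = 29·82.5000 = 2392.5000
edge 3: (18.5,29)→(2,24)  cross = 18.5·24 − 2·29 = 386.0000; (r_i+r_j)·cross = 20.5·386.0000 = 7913.0000
edge 4: (2,24)→(0.5,17)  cross = 2·17 − 0.5·24 = 22.0000; (r_i+r_j)·cross = 2.5·22.0000 = 55.0000
Σcross = 403.0000 → A = |Σcross|/2 = 201.5000 mm²
Σ(r_i+r_j)·cross = 9525.5000 → first moment M = |Σ|/6 = 1587.5833
R_c = M/A = 1587.5833/201.5000 = 7.8788 mm
θ = 254° = 4.433136 rad
V = θ·R_c·A = 4.433136·7.8788·201.5000 = 7037.973 mm³

Volume = 7037.973 mm³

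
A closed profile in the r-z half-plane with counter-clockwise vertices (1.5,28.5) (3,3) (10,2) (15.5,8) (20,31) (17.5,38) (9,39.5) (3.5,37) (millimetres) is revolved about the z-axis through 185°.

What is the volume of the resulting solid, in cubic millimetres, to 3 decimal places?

Profile (r,z), 8 vertices: (1.5,28.5) (3,3) (10,2) (15.5,8) (20,31) (17.5,38) (9,39.5) (3.5,37)
edge 0: (1.5,28.5)→(3,3)  cross = 1.5·3 − 3·28.5 = -81.0000; (r_i+r_j)·cross = 4.5·-81.0000 = -364.5000
edge 1: (3,3)→(10,2)  cross = 3·2 − 10·3 = -24.0000; (r_i+r_j)·cross = 13·-24.0000 = -312.0000
edge 2: (10,2)→(15.5,8)  cross = 10·8 − 15.5·2 = 49.0000; (r_i+r_j)·cross = 25.5·49.0000 = 1249.5000
edge 3: (15.5,8)→(20,31)  cross = 15.5·31 − 20·8 = 320.5000; (r_i+r_j)·cross = 35.5·320.5000 = 11377.7500
edge 4: (20,31)→(17.5,38)  cross = 20·38 − 17.5·31 = 217.5000; (r_i+r_j)·cross = 37.5·217.5000 = 8156.2500
edge 5: (17.5,38)→(9,39.5)  cross = 17.5·39.5 − 9·38 = 349.2500; (r_i+r_j)·cross = 26.5·349.2500 = 9255.1250
edge 6: (9,39.5)→(3.5,37)  cross = 9·37 − 3.5·39.5 = 194.7500; (r_i+r_j)·cross = 12.5·194.7500 = 2434.3750
edge 7: (3.5,37)→(1.5,28.5)  cross = 3.5·28.5 − 1.5·37 = 44.2500; (r_i+r_j)·cross = 5·44.2500 = 221.2500
Σcross = 1070.2500 → A = |Σcross|/2 = 535.1250 mm²
Σ(r_i+r_j)·cross = 32017.7500 → first moment M = |Σ|/6 = 5336.2917
R_c = M/A = 5336.2917/535.1250 = 9.9720 mm
θ = 185° = 3.228859 rad
V = θ·R_c·A = 3.228859·9.9720·535.1250 = 17230.134 mm³

Volume = 17230.134 mm³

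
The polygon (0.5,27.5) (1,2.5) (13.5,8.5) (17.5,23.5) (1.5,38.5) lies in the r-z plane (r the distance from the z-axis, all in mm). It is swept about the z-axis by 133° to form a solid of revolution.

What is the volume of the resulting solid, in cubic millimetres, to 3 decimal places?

Volume = 6574.468 mm³

Profile (r,z), 5 vertices: (0.5,27.5) (1,2.5) (13.5,8.5) (17.5,23.5) (1.5,38.5)
edge 0: (0.5,27.5)→(1,2.5)  cross = 0.5·2.5 − 1·27.5 = -26.2500; (r_i+r_j)·cross = 1.5·-26.2500 = -39.3750
edge 1: (1,2.5)→(13.5,8.5)  cross = 1·8.5 − 13.5·2.5 = -25.2500; (r_i+r_j)·cross = 14.5·-25.2500 = -366.1250
edge 2: (13.5,8.5)→(17.5,23.5)  cross = 13.5·23.5 − 17.5·8.5 = 168.5000; (r_i+r_j)·cross = 31·168.5000 = 5223.5000
edge 3: (17.5,23.5)→(1.5,38.5)  cross = 17.5·38.5 − 1.5·23.5 = 638.5000; (r_i+r_j)·cross = 19·638.5000 = 12131.5000
edge 4: (1.5,38.5)→(0.5,27.5)  cross = 1.5·27.5 − 0.5·38.5 = 22.0000; (r_i+r_j)·cross = 2·22.0000 = 44.0000
Σcross = 777.5000 → A = |Σcross|/2 = 388.7500 mm²
Σ(r_i+r_j)·cross = 16993.5000 → first moment M = |Σ|/6 = 2832.2500
R_c = M/A = 2832.2500/388.7500 = 7.2855 mm
θ = 133° = 2.321288 rad
V = θ·R_c·A = 2.321288·7.2855·388.7500 = 6574.468 mm³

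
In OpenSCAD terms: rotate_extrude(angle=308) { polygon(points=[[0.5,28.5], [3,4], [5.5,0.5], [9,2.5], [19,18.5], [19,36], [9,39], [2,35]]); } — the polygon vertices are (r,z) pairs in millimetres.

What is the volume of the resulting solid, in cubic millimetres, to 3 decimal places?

Volume = 26892.741 mm³

Profile (r,z), 8 vertices: (0.5,28.5) (3,4) (5.5,0.5) (9,2.5) (19,18.5) (19,36) (9,39) (2,35)
edge 0: (0.5,28.5)→(3,4)  cross = 0.5·4 − 3·28.5 = -83.5000; (r_i+r_j)·cross = 3.5·-83.5000 = -292.2500
edge 1: (3,4)→(5.5,0.5)  cross = 3·0.5 − 5.5·4 = -20.5000; (r_i+r_j)·cross = 8.5·-20.5000 = -174.2500
edge 2: (5.5,0.5)→(9,2.5)  cross = 5.5·2.5 − 9·0.5 = 9.2500; (r_i+r_j)·cross = 14.5·9.2500 = 134.1250
edge 3: (9,2.5)→(19,18.5)  cross = 9·18.5 − 19·2.5 = 119.0000; (r_i+r_j)·cross = 28·119.0000 = 3332.0000
edge 4: (19,18.5)→(19,36)  cross = 19·36 − 19·18.5 = 332.5000; (r_i+r_j)·cross = 38·332.5000 = 12635.0000
edge 5: (19,36)→(9,39)  cross = 19·39 − 9·36 = 417.0000; (r_i+r_j)·cross = 28·417.0000 = 11676.0000
edge 6: (9,39)→(2,35)  cross = 9·35 − 2·39 = 237.0000; (r_i+r_j)·cross = 11·237.0000 = 2607.0000
edge 7: (2,35)→(0.5,28.5)  cross = 2·28.5 − 0.5·35 = 39.5000; (r_i+r_j)·cross = 2.5·39.5000 = 98.7500
Σcross = 1050.2500 → A = |Σcross|/2 = 525.1250 mm²
Σ(r_i+r_j)·cross = 30016.3750 → first moment M = |Σ|/6 = 5002.7292
R_c = M/A = 5002.7292/525.1250 = 9.5267 mm
θ = 308° = 5.375614 rad
V = θ·R_c·A = 5.375614·9.5267·525.1250 = 26892.741 mm³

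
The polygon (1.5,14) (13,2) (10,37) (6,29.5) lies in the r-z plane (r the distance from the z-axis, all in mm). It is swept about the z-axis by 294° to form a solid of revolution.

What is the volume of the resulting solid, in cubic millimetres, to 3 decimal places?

Volume = 8101.951 mm³

Profile (r,z), 4 vertices: (1.5,14) (13,2) (10,37) (6,29.5)
edge 0: (1.5,14)→(13,2)  cross = 1.5·2 − 13·14 = -179.0000; (r_i+r_j)·cross = 14.5·-179.0000 = -2595.5000
edge 1: (13,2)→(10,37)  cross = 13·37 − 10·2 = 461.0000; (r_i+r_j)·cross = 23·461.0000 = 10603.0000
edge 2: (10,37)→(6,29.5)  cross = 10·29.5 − 6·37 = 73.0000; (r_i+r_j)·cross = 16·73.0000 = 1168.0000
edge 3: (6,29.5)→(1.5,14)  cross = 6·14 − 1.5·29.5 = 39.7500; (r_i+r_j)·cross = 7.5·39.7500 = 298.1250
Σcross = 394.7500 → A = |Σcross|/2 = 197.3750 mm²
Σ(r_i+r_j)·cross = 9473.6250 → first moment M = |Σ|/6 = 1578.9375
R_c = M/A = 1578.9375/197.3750 = 7.9997 mm
θ = 294° = 5.131268 rad
V = θ·R_c·A = 5.131268·7.9997·197.3750 = 8101.951 mm³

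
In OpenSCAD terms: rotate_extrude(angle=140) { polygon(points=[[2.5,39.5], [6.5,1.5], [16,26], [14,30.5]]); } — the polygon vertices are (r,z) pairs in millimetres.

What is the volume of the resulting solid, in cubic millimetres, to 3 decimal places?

Profile (r,z), 4 vertices: (2.5,39.5) (6.5,1.5) (16,26) (14,30.5)
edge 0: (2.5,39.5)→(6.5,1.5)  cross = 2.5·1.5 − 6.5·39.5 = -253.0000; (r_i+r_j)·cross = 9·-253.0000 = -2277.0000
edge 1: (6.5,1.5)→(16,26)  cross = 6.5·26 − 16·1.5 = 145.0000; (r_i+r_j)·cross = 22.5·145.0000 = 3262.5000
edge 2: (16,26)→(14,30.5)  cross = 16·30.5 − 14·26 = 124.0000; (r_i+r_j)·cross = 30·124.0000 = 3720.0000
edge 3: (14,30.5)→(2.5,39.5)  cross = 14·39.5 − 2.5·30.5 = 476.7500; (r_i+r_j)·cross = 16.5·476.7500 = 7866.3750
Σcross = 492.7500 → A = |Σcross|/2 = 246.3750 mm²
Σ(r_i+r_j)·cross = 12571.8750 → first moment M = |Σ|/6 = 2095.3125
R_c = M/A = 2095.3125/246.3750 = 8.5046 mm
θ = 140° = 2.443461 rad
V = θ·R_c·A = 2.443461·8.5046·246.3750 = 5119.814 mm³

Volume = 5119.814 mm³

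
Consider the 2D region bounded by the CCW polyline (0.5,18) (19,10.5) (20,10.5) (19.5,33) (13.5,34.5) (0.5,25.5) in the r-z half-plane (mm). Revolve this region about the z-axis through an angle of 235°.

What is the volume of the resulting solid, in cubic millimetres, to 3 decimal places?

Volume = 15777.024 mm³

Profile (r,z), 6 vertices: (0.5,18) (19,10.5) (20,10.5) (19.5,33) (13.5,34.5) (0.5,25.5)
edge 0: (0.5,18)→(19,10.5)  cross = 0.5·10.5 − 19·18 = -336.7500; (r_i+r_j)·cross = 19.5·-336.7500 = -6566.6250
edge 1: (19,10.5)→(20,10.5)  cross = 19·10.5 − 20·10.5 = -10.5000; (r_i+r_j)·cross = 39·-10.5000 = -409.5000
edge 2: (20,10.5)→(19.5,33)  cross = 20·33 − 19.5·10.5 = 455.2500; (r_i+r_j)·cross = 39.5·455.2500 = 17982.3750
edge 3: (19.5,33)→(13.5,34.5)  cross = 19.5·34.5 − 13.5·33 = 227.2500; (r_i+r_j)·cross = 33·227.2500 = 7499.2500
edge 4: (13.5,34.5)→(0.5,25.5)  cross = 13.5·25.5 − 0.5·34.5 = 327.0000; (r_i+r_j)·cross = 14·327.0000 = 4578.0000
edge 5: (0.5,25.5)→(0.5,18)  cross = 0.5·18 − 0.5·25.5 = -3.7500; (r_i+r_j)·cross = 1·-3.7500 = -3.7500
Σcross = 658.5000 → A = |Σcross|/2 = 329.2500 mm²
Σ(r_i+r_j)·cross = 23079.7500 → first moment M = |Σ|/6 = 3846.6250
R_c = M/A = 3846.6250/329.2500 = 11.6830 mm
θ = 235° = 4.101524 rad
V = θ·R_c·A = 4.101524·11.6830·329.2500 = 15777.024 mm³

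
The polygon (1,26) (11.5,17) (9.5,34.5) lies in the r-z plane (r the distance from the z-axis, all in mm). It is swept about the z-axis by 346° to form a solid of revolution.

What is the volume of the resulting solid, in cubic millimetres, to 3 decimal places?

Profile (r,z), 3 vertices: (1,26) (11.5,17) (9.5,34.5)
edge 0: (1,26)→(11.5,17)  cross = 1·17 − 11.5·26 = -282.0000; (r_i+r_j)·cross = 12.5·-282.0000 = -3525.0000
edge 1: (11.5,17)→(9.5,34.5)  cross = 11.5·34.5 − 9.5·17 = 235.2500; (r_i+r_j)·cross = 21·235.2500 = 4940.2500
edge 2: (9.5,34.5)→(1,26)  cross = 9.5·26 − 1·34.5 = 212.5000; (r_i+r_j)·cross = 10.5·212.5000 = 2231.2500
Σcross = 165.7500 → A = |Σcross|/2 = 82.8750 mm²
Σ(r_i+r_j)·cross = 3646.5000 → first moment M = |Σ|/6 = 607.7500
R_c = M/A = 607.7500/82.8750 = 7.3333 mm
θ = 346° = 6.038839 rad
V = θ·R_c·A = 6.038839·7.3333·82.8750 = 3670.105 mm³

Volume = 3670.105 mm³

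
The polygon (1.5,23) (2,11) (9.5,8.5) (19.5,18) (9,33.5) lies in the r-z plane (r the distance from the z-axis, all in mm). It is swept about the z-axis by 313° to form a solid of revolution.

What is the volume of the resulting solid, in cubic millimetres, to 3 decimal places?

Profile (r,z), 5 vertices: (1.5,23) (2,11) (9.5,8.5) (19.5,18) (9,33.5)
edge 0: (1.5,23)→(2,11)  cross = 1.5·11 − 2·23 = -29.5000; (r_i+r_j)·cross = 3.5·-29.5000 = -103.2500
edge 1: (2,11)→(9.5,8.5)  cross = 2·8.5 − 9.5·11 = -87.5000; (r_i+r_j)·cross = 11.5·-87.5000 = -1006.2500
edge 2: (9.5,8.5)→(19.5,18)  cross = 9.5·18 − 19.5·8.5 = 5.2500; (r_i+r_j)·cross = 29·5.2500 = 152.2500
edge 3: (19.5,18)→(9,33.5)  cross = 19.5·33.5 − 9·18 = 491.2500; (r_i+r_j)·cross = 28.5·491.2500 = 14000.6250
edge 4: (9,33.5)→(1.5,23)  cross = 9·23 − 1.5·33.5 = 156.7500; (r_i+r_j)·cross = 10.5·156.7500 = 1645.8750
Σcross = 536.2500 → A = |Σcross|/2 = 268.1250 mm²
Σ(r_i+r_j)·cross = 14689.2500 → first moment M = |Σ|/6 = 2448.2083
R_c = M/A = 2448.2083/268.1250 = 9.1308 mm
θ = 313° = 5.462881 rad
V = θ·R_c·A = 5.462881·9.1308·268.1250 = 13374.270 mm³

Volume = 13374.270 mm³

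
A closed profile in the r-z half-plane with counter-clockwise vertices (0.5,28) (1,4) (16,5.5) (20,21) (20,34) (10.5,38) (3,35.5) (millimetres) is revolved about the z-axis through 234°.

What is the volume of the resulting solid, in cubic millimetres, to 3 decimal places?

Profile (r,z), 7 vertices: (0.5,28) (1,4) (16,5.5) (20,21) (20,34) (10.5,38) (3,35.5)
edge 0: (0.5,28)→(1,4)  cross = 0.5·4 − 1·28 = -26.0000; (r_i+r_j)·cross = 1.5·-26.0000 = -39.0000
edge 1: (1,4)→(16,5.5)  cross = 1·5.5 − 16·4 = -58.5000; (r_i+r_j)·cross = 17·-58.5000 = -994.5000
edge 2: (16,5.5)→(20,21)  cross = 16·21 − 20·5.5 = 226.0000; (r_i+r_j)·cross = 36·226.0000 = 8136.0000
edge 3: (20,21)→(20,34)  cross = 20·34 − 20·21 = 260.0000; (r_i+r_j)·cross = 40·260.0000 = 10400.0000
edge 4: (20,34)→(10.5,38)  cross = 20·38 − 10.5·34 = 403.0000; (r_i+r_j)·cross = 30.5·403.0000 = 12291.5000
edge 5: (10.5,38)→(3,35.5)  cross = 10.5·35.5 − 3·38 = 258.7500; (r_i+r_j)·cross = 13.5·258.7500 = 3493.1250
edge 6: (3,35.5)→(0.5,28)  cross = 3·28 − 0.5·35.5 = 66.2500; (r_i+r_j)·cross = 3.5·66.2500 = 231.8750
Σcross = 1129.5000 → A = |Σcross|/2 = 564.7500 mm²
Σ(r_i+r_j)·cross = 33519.0000 → first moment M = |Σ|/6 = 5586.5000
R_c = M/A = 5586.5000/564.7500 = 9.8920 mm
θ = 234° = 4.084070 rad
V = θ·R_c·A = 4.084070·9.8920·564.7500 = 22815.660 mm³

Volume = 22815.660 mm³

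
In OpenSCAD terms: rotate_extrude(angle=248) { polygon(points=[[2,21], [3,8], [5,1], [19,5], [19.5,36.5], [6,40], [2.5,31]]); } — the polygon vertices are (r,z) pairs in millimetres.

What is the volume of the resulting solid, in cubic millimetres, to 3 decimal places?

Volume = 27090.657 mm³

Profile (r,z), 7 vertices: (2,21) (3,8) (5,1) (19,5) (19.5,36.5) (6,40) (2.5,31)
edge 0: (2,21)→(3,8)  cross = 2·8 − 3·21 = -47.0000; (r_i+r_j)·cross = 5·-47.0000 = -235.0000
edge 1: (3,8)→(5,1)  cross = 3·1 − 5·8 = -37.0000; (r_i+r_j)·cross = 8·-37.0000 = -296.0000
edge 2: (5,1)→(19,5)  cross = 5·5 − 19·1 = 6.0000; (r_i+r_j)·cross = 24·6.0000 = 144.0000
edge 3: (19,5)→(19.5,36.5)  cross = 19·36.5 − 19.5·5 = 596.0000; (r_i+r_j)·cross = 38.5·596.0000 = 22946.0000
edge 4: (19.5,36.5)→(6,40)  cross = 19.5·40 − 6·36.5 = 561.0000; (r_i+r_j)·cross = 25.5·561.0000 = 14305.5000
edge 5: (6,40)→(2.5,31)  cross = 6·31 − 2.5·40 = 86.0000; (r_i+r_j)·cross = 8.5·86.0000 = 731.0000
edge 6: (2.5,31)→(2,21)  cross = 2.5·21 − 2·31 = -9.5000; (r_i+r_j)·cross = 4.5·-9.5000 = -42.7500
Σcross = 1155.5000 → A = |Σcross|/2 = 577.7500 mm²
Σ(r_i+r_j)·cross = 37552.7500 → first moment M = |Σ|/6 = 6258.7917
R_c = M/A = 6258.7917/577.7500 = 10.8330 mm
θ = 248° = 4.328417 rad
V = θ·R_c·A = 4.328417·10.8330·577.7500 = 27090.657 mm³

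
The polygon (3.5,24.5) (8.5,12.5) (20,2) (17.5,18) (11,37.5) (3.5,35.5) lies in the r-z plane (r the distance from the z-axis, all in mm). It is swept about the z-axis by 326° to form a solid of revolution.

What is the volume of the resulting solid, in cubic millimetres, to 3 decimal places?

Volume = 19082.314 mm³

Profile (r,z), 6 vertices: (3.5,24.5) (8.5,12.5) (20,2) (17.5,18) (11,37.5) (3.5,35.5)
edge 0: (3.5,24.5)→(8.5,12.5)  cross = 3.5·12.5 − 8.5·24.5 = -164.5000; (r_i+r_j)·cross = 12·-164.5000 = -1974.0000
edge 1: (8.5,12.5)→(20,2)  cross = 8.5·2 − 20·12.5 = -233.0000; (r_i+r_j)·cross = 28.5·-233.0000 = -6640.5000
edge 2: (20,2)→(17.5,18)  cross = 20·18 − 17.5·2 = 325.0000; (r_i+r_j)·cross = 37.5·325.0000 = 12187.5000
edge 3: (17.5,18)→(11,37.5)  cross = 17.5·37.5 − 11·18 = 458.2500; (r_i+r_j)·cross = 28.5·458.2500 = 13060.1250
edge 4: (11,37.5)→(3.5,35.5)  cross = 11·35.5 − 3.5·37.5 = 259.2500; (r_i+r_j)·cross = 14.5·259.2500 = 3759.1250
edge 5: (3.5,35.5)→(3.5,24.5)  cross = 3.5·24.5 − 3.5·35.5 = -38.5000; (r_i+r_j)·cross = 7·-38.5000 = -269.5000
Σcross = 606.5000 → A = |Σcross|/2 = 303.2500 mm²
Σ(r_i+r_j)·cross = 20122.7500 → first moment M = |Σ|/6 = 3353.7917
R_c = M/A = 3353.7917/303.2500 = 11.0595 mm
θ = 326° = 5.689773 rad
V = θ·R_c·A = 5.689773·11.0595·303.2500 = 19082.314 mm³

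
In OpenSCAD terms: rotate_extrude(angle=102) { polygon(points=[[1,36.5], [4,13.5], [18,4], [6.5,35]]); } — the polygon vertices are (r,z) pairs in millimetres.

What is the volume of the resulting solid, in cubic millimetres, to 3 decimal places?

Volume = 3162.404 mm³

Profile (r,z), 4 vertices: (1,36.5) (4,13.5) (18,4) (6.5,35)
edge 0: (1,36.5)→(4,13.5)  cross = 1·13.5 − 4·36.5 = -132.5000; (r_i+r_j)·cross = 5·-132.5000 = -662.5000
edge 1: (4,13.5)→(18,4)  cross = 4·4 − 18·13.5 = -227.0000; (r_i+r_j)·cross = 22·-227.0000 = -4994.0000
edge 2: (18,4)→(6.5,35)  cross = 18·35 − 6.5·4 = 604.0000; (r_i+r_j)·cross = 24.5·604.0000 = 14798.0000
edge 3: (6.5,35)→(1,36.5)  cross = 6.5·36.5 − 1·35 = 202.2500; (r_i+r_j)·cross = 7.5·202.2500 = 1516.8750
Σcross = 446.7500 → A = |Σcross|/2 = 223.3750 mm²
Σ(r_i+r_j)·cross = 10658.3750 → first moment M = |Σ|/6 = 1776.3958
R_c = M/A = 1776.3958/223.3750 = 7.9525 mm
θ = 102° = 1.780236 rad
V = θ·R_c·A = 1.780236·7.9525·223.3750 = 3162.404 mm³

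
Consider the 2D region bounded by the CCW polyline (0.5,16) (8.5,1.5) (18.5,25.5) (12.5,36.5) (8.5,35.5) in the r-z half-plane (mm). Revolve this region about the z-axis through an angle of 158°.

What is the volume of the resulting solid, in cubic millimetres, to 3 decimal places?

Volume = 8642.841 mm³

Profile (r,z), 5 vertices: (0.5,16) (8.5,1.5) (18.5,25.5) (12.5,36.5) (8.5,35.5)
edge 0: (0.5,16)→(8.5,1.5)  cross = 0.5·1.5 − 8.5·16 = -135.2500; (r_i+r_j)·cross = 9·-135.2500 = -1217.2500
edge 1: (8.5,1.5)→(18.5,25.5)  cross = 8.5·25.5 − 18.5·1.5 = 189.0000; (r_i+r_j)·cross = 27·189.0000 = 5103.0000
edge 2: (18.5,25.5)→(12.5,36.5)  cross = 18.5·36.5 − 12.5·25.5 = 356.5000; (r_i+r_j)·cross = 31·356.5000 = 11051.5000
edge 3: (12.5,36.5)→(8.5,35.5)  cross = 12.5·35.5 − 8.5·36.5 = 133.5000; (r_i+r_j)·cross = 21·133.5000 = 2803.5000
edge 4: (8.5,35.5)→(0.5,16)  cross = 8.5·16 − 0.5·35.5 = 118.2500; (r_i+r_j)·cross = 9·118.2500 = 1064.2500
Σcross = 662.0000 → A = |Σcross|/2 = 331.0000 mm²
Σ(r_i+r_j)·cross = 18805.0000 → first moment M = |Σ|/6 = 3134.1667
R_c = M/A = 3134.1667/331.0000 = 9.4688 mm
θ = 158° = 2.757620 rad
V = θ·R_c·A = 2.757620·9.4688·331.0000 = 8642.841 mm³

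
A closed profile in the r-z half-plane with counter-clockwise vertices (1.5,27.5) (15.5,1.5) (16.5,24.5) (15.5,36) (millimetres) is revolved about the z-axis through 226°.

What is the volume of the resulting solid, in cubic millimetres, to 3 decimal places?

Profile (r,z), 4 vertices: (1.5,27.5) (15.5,1.5) (16.5,24.5) (15.5,36)
edge 0: (1.5,27.5)→(15.5,1.5)  cross = 1.5·1.5 − 15.5·27.5 = -424.0000; (r_i+r_j)·cross = 17·-424.0000 = -7208.0000
edge 1: (15.5,1.5)→(16.5,24.5)  cross = 15.5·24.5 − 16.5·1.5 = 355.0000; (r_i+r_j)·cross = 32·355.0000 = 11360.0000
edge 2: (16.5,24.5)→(15.5,36)  cross = 16.5·36 − 15.5·24.5 = 214.2500; (r_i+r_j)·cross = 32·214.2500 = 6856.0000
edge 3: (15.5,36)→(1.5,27.5)  cross = 15.5·27.5 − 1.5·36 = 372.2500; (r_i+r_j)·cross = 17·372.2500 = 6328.2500
Σcross = 517.5000 → A = |Σcross|/2 = 258.7500 mm²
Σ(r_i+r_j)·cross = 17336.2500 → first moment M = |Σ|/6 = 2889.3750
R_c = M/A = 2889.3750/258.7500 = 11.1667 mm
θ = 226° = 3.944444 rad
V = θ·R_c·A = 3.944444·11.1667·258.7500 = 11396.978 mm³

Volume = 11396.978 mm³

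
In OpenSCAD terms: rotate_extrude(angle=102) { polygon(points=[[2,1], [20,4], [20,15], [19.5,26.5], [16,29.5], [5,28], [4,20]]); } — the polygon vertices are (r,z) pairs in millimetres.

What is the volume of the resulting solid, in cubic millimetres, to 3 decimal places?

Volume = 8685.511 mm³

Profile (r,z), 7 vertices: (2,1) (20,4) (20,15) (19.5,26.5) (16,29.5) (5,28) (4,20)
edge 0: (2,1)→(20,4)  cross = 2·4 − 20·1 = -12.0000; (r_i+r_j)·cross = 22·-12.0000 = -264.0000
edge 1: (20,4)→(20,15)  cross = 20·15 − 20·4 = 220.0000; (r_i+r_j)·cross = 40·220.0000 = 8800.0000
edge 2: (20,15)→(19.5,26.5)  cross = 20·26.5 − 19.5·15 = 237.5000; (r_i+r_j)·cross = 39.5·237.5000 = 9381.2500
edge 3: (19.5,26.5)→(16,29.5)  cross = 19.5·29.5 − 16·26.5 = 151.2500; (r_i+r_j)·cross = 35.5·151.2500 = 5369.3750
edge 4: (16,29.5)→(5,28)  cross = 16·28 − 5·29.5 = 300.5000; (r_i+r_j)·cross = 21·300.5000 = 6310.5000
edge 5: (5,28)→(4,20)  cross = 5·20 − 4·28 = -12.0000; (r_i+r_j)·cross = 9·-12.0000 = -108.0000
edge 6: (4,20)→(2,1)  cross = 4·1 − 2·20 = -36.0000; (r_i+r_j)·cross = 6·-36.0000 = -216.0000
Σcross = 849.2500 → A = |Σcross|/2 = 424.6250 mm²
Σ(r_i+r_j)·cross = 29273.1250 → first moment M = |Σ|/6 = 4878.8542
R_c = M/A = 4878.8542/424.6250 = 11.4898 mm
θ = 102° = 1.780236 rad
V = θ·R_c·A = 1.780236·11.4898·424.6250 = 8685.511 mm³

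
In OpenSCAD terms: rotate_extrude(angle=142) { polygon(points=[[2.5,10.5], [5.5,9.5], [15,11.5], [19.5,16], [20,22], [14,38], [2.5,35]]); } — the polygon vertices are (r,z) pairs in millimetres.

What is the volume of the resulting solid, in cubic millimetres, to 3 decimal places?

Volume = 10133.012 mm³

Profile (r,z), 7 vertices: (2.5,10.5) (5.5,9.5) (15,11.5) (19.5,16) (20,22) (14,38) (2.5,35)
edge 0: (2.5,10.5)→(5.5,9.5)  cross = 2.5·9.5 − 5.5·10.5 = -34.0000; (r_i+r_j)·cross = 8·-34.0000 = -272.0000
edge 1: (5.5,9.5)→(15,11.5)  cross = 5.5·11.5 − 15·9.5 = -79.2500; (r_i+r_j)·cross = 20.5·-79.2500 = -1624.6250
edge 2: (15,11.5)→(19.5,16)  cross = 15·16 − 19.5·11.5 = 15.7500; (r_i+r_j)·cross = 34.5·15.7500 = 543.3750
edge 3: (19.5,16)→(20,22)  cross = 19.5·22 − 20·16 = 109.0000; (r_i+r_j)·cross = 39.5·109.0000 = 4305.5000
edge 4: (20,22)→(14,38)  cross = 20·38 − 14·22 = 452.0000; (r_i+r_j)·cross = 34·452.0000 = 15368.0000
edge 5: (14,38)→(2.5,35)  cross = 14·35 − 2.5·38 = 395.0000; (r_i+r_j)·cross = 16.5·395.0000 = 6517.5000
edge 6: (2.5,35)→(2.5,10.5)  cross = 2.5·10.5 − 2.5·35 = -61.2500; (r_i+r_j)·cross = 5·-61.2500 = -306.2500
Σcross = 797.2500 → A = |Σcross|/2 = 398.6250 mm²
Σ(r_i+r_j)·cross = 24531.5000 → first moment M = |Σ|/6 = 4088.5833
R_c = M/A = 4088.5833/398.6250 = 10.2567 mm
θ = 142° = 2.478368 rad
V = θ·R_c·A = 2.478368·10.2567·398.6250 = 10133.012 mm³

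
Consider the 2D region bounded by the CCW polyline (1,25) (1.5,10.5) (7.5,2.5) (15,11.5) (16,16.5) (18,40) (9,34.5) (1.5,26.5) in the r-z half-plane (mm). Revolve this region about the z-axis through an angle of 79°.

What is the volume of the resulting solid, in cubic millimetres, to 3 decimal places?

Volume = 5290.092 mm³

Profile (r,z), 8 vertices: (1,25) (1.5,10.5) (7.5,2.5) (15,11.5) (16,16.5) (18,40) (9,34.5) (1.5,26.5)
edge 0: (1,25)→(1.5,10.5)  cross = 1·10.5 − 1.5·25 = -27.0000; (r_i+r_j)·cross = 2.5·-27.0000 = -67.5000
edge 1: (1.5,10.5)→(7.5,2.5)  cross = 1.5·2.5 − 7.5·10.5 = -75.0000; (r_i+r_j)·cross = 9·-75.0000 = -675.0000
edge 2: (7.5,2.5)→(15,11.5)  cross = 7.5·11.5 − 15·2.5 = 48.7500; (r_i+r_j)·cross = 22.5·48.7500 = 1096.8750
edge 3: (15,11.5)→(16,16.5)  cross = 15·16.5 − 16·11.5 = 63.5000; (r_i+r_j)·cross = 31·63.5000 = 1968.5000
edge 4: (16,16.5)→(18,40)  cross = 16·40 − 18·16.5 = 343.0000; (r_i+r_j)·cross = 34·343.0000 = 11662.0000
edge 5: (18,40)→(9,34.5)  cross = 18·34.5 − 9·40 = 261.0000; (r_i+r_j)·cross = 27·261.0000 = 7047.0000
edge 6: (9,34.5)→(1.5,26.5)  cross = 9·26.5 − 1.5·34.5 = 186.7500; (r_i+r_j)·cross = 10.5·186.7500 = 1960.8750
edge 7: (1.5,26.5)→(1,25)  cross = 1.5·25 − 1·26.5 = 11.0000; (r_i+r_j)·cross = 2.5·11.0000 = 27.5000
Σcross = 812.0000 → A = |Σcross|/2 = 406.0000 mm²
Σ(r_i+r_j)·cross = 23020.2500 → first moment M = |Σ|/6 = 3836.7083
R_c = M/A = 3836.7083/406.0000 = 9.4500 mm
θ = 79° = 1.378810 rad
V = θ·R_c·A = 1.378810·9.4500·406.0000 = 5290.092 mm³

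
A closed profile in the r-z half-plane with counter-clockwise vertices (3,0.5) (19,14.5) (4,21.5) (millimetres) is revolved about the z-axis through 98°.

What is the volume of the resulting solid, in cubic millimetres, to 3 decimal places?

Profile (r,z), 3 vertices: (3,0.5) (19,14.5) (4,21.5)
edge 0: (3,0.5)→(19,14.5)  cross = 3·14.5 − 19·0.5 = 34.0000; (r_i+r_j)·cross = 22·34.0000 = 748.0000
edge 1: (19,14.5)→(4,21.5)  cross = 19·21.5 − 4·14.5 = 350.5000; (r_i+r_j)·cross = 23·350.5000 = 8061.5000
edge 2: (4,21.5)→(3,0.5)  cross = 4·0.5 − 3·21.5 = -62.5000; (r_i+r_j)·cross = 7·-62.5000 = -437.5000
Σcross = 322.0000 → A = |Σcross|/2 = 161.0000 mm²
Σ(r_i+r_j)·cross = 8372.0000 → first moment M = |Σ|/6 = 1395.3333
R_c = M/A = 1395.3333/161.0000 = 8.6667 mm
θ = 98° = 1.710423 rad
V = θ·R_c·A = 1.710423·8.6667·161.0000 = 2386.610 mm³

Volume = 2386.610 mm³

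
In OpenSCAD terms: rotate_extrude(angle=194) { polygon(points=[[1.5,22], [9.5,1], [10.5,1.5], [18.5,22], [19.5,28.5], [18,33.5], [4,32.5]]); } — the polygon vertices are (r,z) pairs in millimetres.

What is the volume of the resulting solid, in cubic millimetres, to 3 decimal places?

Profile (r,z), 7 vertices: (1.5,22) (9.5,1) (10.5,1.5) (18.5,22) (19.5,28.5) (18,33.5) (4,32.5)
edge 0: (1.5,22)→(9.5,1)  cross = 1.5·1 − 9.5·22 = -207.5000; (r_i+r_j)·cross = 11·-207.5000 = -2282.5000
edge 1: (9.5,1)→(10.5,1.5)  cross = 9.5·1.5 − 10.5·1 = 3.7500; (r_i+r_j)·cross = 20·3.7500 = 75.0000
edge 2: (10.5,1.5)→(18.5,22)  cross = 10.5·22 − 18.5·1.5 = 203.2500; (r_i+r_j)·cross = 29·203.2500 = 5894.2500
edge 3: (18.5,22)→(19.5,28.5)  cross = 18.5·28.5 − 19.5·22 = 98.2500; (r_i+r_j)·cross = 38·98.2500 = 3733.5000
edge 4: (19.5,28.5)→(18,33.5)  cross = 19.5·33.5 − 18·28.5 = 140.2500; (r_i+r_j)·cross = 37.5·140.2500 = 5259.3750
edge 5: (18,33.5)→(4,32.5)  cross = 18·32.5 − 4·33.5 = 451.0000; (r_i+r_j)·cross = 22·451.0000 = 9922.0000
edge 6: (4,32.5)→(1.5,22)  cross = 4·22 − 1.5·32.5 = 39.2500; (r_i+r_j)·cross = 5.5·39.2500 = 215.8750
Σcross = 728.2500 → A = |Σcross|/2 = 364.1250 mm²
Σ(r_i+r_j)·cross = 22817.5000 → first moment M = |Σ|/6 = 3802.9167
R_c = M/A = 3802.9167/364.1250 = 10.4440 mm
θ = 194° = 3.385939 rad
V = θ·R_c·A = 3.385939·10.4440·364.1250 = 12876.443 mm³

Volume = 12876.443 mm³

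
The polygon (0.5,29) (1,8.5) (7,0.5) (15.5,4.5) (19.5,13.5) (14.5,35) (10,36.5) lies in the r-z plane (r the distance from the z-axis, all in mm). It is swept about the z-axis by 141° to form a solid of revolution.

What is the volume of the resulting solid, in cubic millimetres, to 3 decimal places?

Volume = 11513.900 mm³

Profile (r,z), 7 vertices: (0.5,29) (1,8.5) (7,0.5) (15.5,4.5) (19.5,13.5) (14.5,35) (10,36.5)
edge 0: (0.5,29)→(1,8.5)  cross = 0.5·8.5 − 1·29 = -24.7500; (r_i+r_j)·cross = 1.5·-24.7500 = -37.1250
edge 1: (1,8.5)→(7,0.5)  cross = 1·0.5 − 7·8.5 = -59.0000; (r_i+r_j)·cross = 8·-59.0000 = -472.0000
edge 2: (7,0.5)→(15.5,4.5)  cross = 7·4.5 − 15.5·0.5 = 23.7500; (r_i+r_j)·cross = 22.5·23.7500 = 534.3750
edge 3: (15.5,4.5)→(19.5,13.5)  cross = 15.5·13.5 − 19.5·4.5 = 121.5000; (r_i+r_j)·cross = 35·121.5000 = 4252.5000
edge 4: (19.5,13.5)→(14.5,35)  cross = 19.5·35 − 14.5·13.5 = 486.7500; (r_i+r_j)·cross = 34·486.7500 = 16549.5000
edge 5: (14.5,35)→(10,36.5)  cross = 14.5·36.5 − 10·35 = 179.2500; (r_i+r_j)·cross = 24.5·179.2500 = 4391.6250
edge 6: (10,36.5)→(0.5,29)  cross = 10·29 − 0.5·36.5 = 271.7500; (r_i+r_j)·cross = 10.5·271.7500 = 2853.3750
Σcross = 999.2500 → A = |Σcross|/2 = 499.6250 mm²
Σ(r_i+r_j)·cross = 28072.2500 → first moment M = |Σ|/6 = 4678.7083
R_c = M/A = 4678.7083/499.6250 = 9.3644 mm
θ = 141° = 2.460914 rad
V = θ·R_c·A = 2.460914·9.3644·499.6250 = 11513.900 mm³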